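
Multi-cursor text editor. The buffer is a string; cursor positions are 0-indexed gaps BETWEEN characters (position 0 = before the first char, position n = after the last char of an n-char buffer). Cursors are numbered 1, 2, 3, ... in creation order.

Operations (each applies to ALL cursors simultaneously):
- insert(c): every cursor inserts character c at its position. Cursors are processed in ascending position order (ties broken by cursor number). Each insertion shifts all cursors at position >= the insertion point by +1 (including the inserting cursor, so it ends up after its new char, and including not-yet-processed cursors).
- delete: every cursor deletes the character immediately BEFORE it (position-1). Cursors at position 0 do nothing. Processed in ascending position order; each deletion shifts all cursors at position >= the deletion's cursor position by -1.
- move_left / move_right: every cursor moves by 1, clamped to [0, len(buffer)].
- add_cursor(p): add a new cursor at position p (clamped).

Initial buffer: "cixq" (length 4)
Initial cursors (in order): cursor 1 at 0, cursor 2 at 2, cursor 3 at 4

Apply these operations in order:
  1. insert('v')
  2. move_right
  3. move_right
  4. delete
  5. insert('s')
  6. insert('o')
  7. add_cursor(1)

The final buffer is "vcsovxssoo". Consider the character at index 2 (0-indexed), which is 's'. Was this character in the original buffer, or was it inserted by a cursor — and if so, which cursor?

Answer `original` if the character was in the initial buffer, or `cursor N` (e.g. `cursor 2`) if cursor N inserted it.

After op 1 (insert('v')): buffer="vcivxqv" (len 7), cursors c1@1 c2@4 c3@7, authorship 1..2..3
After op 2 (move_right): buffer="vcivxqv" (len 7), cursors c1@2 c2@5 c3@7, authorship 1..2..3
After op 3 (move_right): buffer="vcivxqv" (len 7), cursors c1@3 c2@6 c3@7, authorship 1..2..3
After op 4 (delete): buffer="vcvx" (len 4), cursors c1@2 c2@4 c3@4, authorship 1.2.
After op 5 (insert('s')): buffer="vcsvxss" (len 7), cursors c1@3 c2@7 c3@7, authorship 1.12.23
After op 6 (insert('o')): buffer="vcsovxssoo" (len 10), cursors c1@4 c2@10 c3@10, authorship 1.112.2323
After op 7 (add_cursor(1)): buffer="vcsovxssoo" (len 10), cursors c4@1 c1@4 c2@10 c3@10, authorship 1.112.2323
Authorship (.=original, N=cursor N): 1 . 1 1 2 . 2 3 2 3
Index 2: author = 1

Answer: cursor 1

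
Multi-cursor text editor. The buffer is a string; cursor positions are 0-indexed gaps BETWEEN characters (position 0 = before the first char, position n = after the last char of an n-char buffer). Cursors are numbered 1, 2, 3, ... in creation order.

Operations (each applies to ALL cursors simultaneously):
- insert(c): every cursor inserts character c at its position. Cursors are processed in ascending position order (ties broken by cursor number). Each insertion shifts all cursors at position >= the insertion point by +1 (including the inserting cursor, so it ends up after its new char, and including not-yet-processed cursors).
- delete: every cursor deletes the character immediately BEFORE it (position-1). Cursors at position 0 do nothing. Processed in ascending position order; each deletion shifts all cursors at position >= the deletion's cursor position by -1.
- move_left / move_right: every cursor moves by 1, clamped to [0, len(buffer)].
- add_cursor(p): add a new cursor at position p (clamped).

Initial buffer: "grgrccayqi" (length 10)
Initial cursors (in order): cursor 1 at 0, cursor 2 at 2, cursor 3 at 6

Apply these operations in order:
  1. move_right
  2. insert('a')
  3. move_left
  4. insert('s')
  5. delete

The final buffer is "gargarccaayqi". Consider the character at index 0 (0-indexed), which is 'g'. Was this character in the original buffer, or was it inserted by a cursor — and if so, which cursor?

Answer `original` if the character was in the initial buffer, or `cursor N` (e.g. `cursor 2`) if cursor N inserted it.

Answer: original

Derivation:
After op 1 (move_right): buffer="grgrccayqi" (len 10), cursors c1@1 c2@3 c3@7, authorship ..........
After op 2 (insert('a')): buffer="gargarccaayqi" (len 13), cursors c1@2 c2@5 c3@10, authorship .1..2....3...
After op 3 (move_left): buffer="gargarccaayqi" (len 13), cursors c1@1 c2@4 c3@9, authorship .1..2....3...
After op 4 (insert('s')): buffer="gsargsarccasayqi" (len 16), cursors c1@2 c2@6 c3@12, authorship .11..22....33...
After op 5 (delete): buffer="gargarccaayqi" (len 13), cursors c1@1 c2@4 c3@9, authorship .1..2....3...
Authorship (.=original, N=cursor N): . 1 . . 2 . . . . 3 . . .
Index 0: author = original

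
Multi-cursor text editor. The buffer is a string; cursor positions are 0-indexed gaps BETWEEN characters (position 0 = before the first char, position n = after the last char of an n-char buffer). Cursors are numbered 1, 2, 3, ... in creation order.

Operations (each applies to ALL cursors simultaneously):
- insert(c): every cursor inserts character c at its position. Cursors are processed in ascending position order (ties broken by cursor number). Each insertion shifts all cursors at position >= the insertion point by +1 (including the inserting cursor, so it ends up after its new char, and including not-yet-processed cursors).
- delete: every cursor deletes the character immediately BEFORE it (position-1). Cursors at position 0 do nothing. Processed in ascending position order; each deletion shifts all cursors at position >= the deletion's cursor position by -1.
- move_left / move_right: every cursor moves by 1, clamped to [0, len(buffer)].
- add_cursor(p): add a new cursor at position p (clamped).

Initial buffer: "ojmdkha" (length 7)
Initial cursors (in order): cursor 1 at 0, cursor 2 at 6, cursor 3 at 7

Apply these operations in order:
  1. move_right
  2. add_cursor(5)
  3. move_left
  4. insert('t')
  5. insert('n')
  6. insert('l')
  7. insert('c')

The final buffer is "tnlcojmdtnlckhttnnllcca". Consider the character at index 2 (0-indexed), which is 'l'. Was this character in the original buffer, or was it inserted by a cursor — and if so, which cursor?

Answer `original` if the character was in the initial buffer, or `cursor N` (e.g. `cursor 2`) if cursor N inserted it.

After op 1 (move_right): buffer="ojmdkha" (len 7), cursors c1@1 c2@7 c3@7, authorship .......
After op 2 (add_cursor(5)): buffer="ojmdkha" (len 7), cursors c1@1 c4@5 c2@7 c3@7, authorship .......
After op 3 (move_left): buffer="ojmdkha" (len 7), cursors c1@0 c4@4 c2@6 c3@6, authorship .......
After op 4 (insert('t')): buffer="tojmdtkhtta" (len 11), cursors c1@1 c4@6 c2@10 c3@10, authorship 1....4..23.
After op 5 (insert('n')): buffer="tnojmdtnkhttnna" (len 15), cursors c1@2 c4@8 c2@14 c3@14, authorship 11....44..2323.
After op 6 (insert('l')): buffer="tnlojmdtnlkhttnnlla" (len 19), cursors c1@3 c4@10 c2@18 c3@18, authorship 111....444..232323.
After op 7 (insert('c')): buffer="tnlcojmdtnlckhttnnllcca" (len 23), cursors c1@4 c4@12 c2@22 c3@22, authorship 1111....4444..23232323.
Authorship (.=original, N=cursor N): 1 1 1 1 . . . . 4 4 4 4 . . 2 3 2 3 2 3 2 3 .
Index 2: author = 1

Answer: cursor 1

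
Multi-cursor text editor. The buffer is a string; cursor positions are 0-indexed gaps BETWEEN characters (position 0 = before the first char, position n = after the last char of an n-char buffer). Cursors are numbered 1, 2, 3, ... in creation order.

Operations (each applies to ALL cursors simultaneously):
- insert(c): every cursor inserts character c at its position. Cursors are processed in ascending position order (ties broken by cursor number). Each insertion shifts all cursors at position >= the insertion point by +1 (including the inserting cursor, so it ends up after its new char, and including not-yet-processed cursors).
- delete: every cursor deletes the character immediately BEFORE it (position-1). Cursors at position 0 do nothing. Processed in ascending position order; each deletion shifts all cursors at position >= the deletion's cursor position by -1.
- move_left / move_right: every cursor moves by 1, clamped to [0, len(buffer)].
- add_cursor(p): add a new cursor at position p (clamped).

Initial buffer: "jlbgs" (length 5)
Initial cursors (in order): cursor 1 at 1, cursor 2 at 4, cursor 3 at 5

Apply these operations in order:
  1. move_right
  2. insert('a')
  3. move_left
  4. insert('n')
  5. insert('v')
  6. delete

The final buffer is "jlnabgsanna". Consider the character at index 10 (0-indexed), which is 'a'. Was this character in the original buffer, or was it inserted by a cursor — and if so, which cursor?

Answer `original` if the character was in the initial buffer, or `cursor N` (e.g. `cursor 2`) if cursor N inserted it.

After op 1 (move_right): buffer="jlbgs" (len 5), cursors c1@2 c2@5 c3@5, authorship .....
After op 2 (insert('a')): buffer="jlabgsaa" (len 8), cursors c1@3 c2@8 c3@8, authorship ..1...23
After op 3 (move_left): buffer="jlabgsaa" (len 8), cursors c1@2 c2@7 c3@7, authorship ..1...23
After op 4 (insert('n')): buffer="jlnabgsanna" (len 11), cursors c1@3 c2@10 c3@10, authorship ..11...2233
After op 5 (insert('v')): buffer="jlnvabgsannvva" (len 14), cursors c1@4 c2@13 c3@13, authorship ..111...223233
After op 6 (delete): buffer="jlnabgsanna" (len 11), cursors c1@3 c2@10 c3@10, authorship ..11...2233
Authorship (.=original, N=cursor N): . . 1 1 . . . 2 2 3 3
Index 10: author = 3

Answer: cursor 3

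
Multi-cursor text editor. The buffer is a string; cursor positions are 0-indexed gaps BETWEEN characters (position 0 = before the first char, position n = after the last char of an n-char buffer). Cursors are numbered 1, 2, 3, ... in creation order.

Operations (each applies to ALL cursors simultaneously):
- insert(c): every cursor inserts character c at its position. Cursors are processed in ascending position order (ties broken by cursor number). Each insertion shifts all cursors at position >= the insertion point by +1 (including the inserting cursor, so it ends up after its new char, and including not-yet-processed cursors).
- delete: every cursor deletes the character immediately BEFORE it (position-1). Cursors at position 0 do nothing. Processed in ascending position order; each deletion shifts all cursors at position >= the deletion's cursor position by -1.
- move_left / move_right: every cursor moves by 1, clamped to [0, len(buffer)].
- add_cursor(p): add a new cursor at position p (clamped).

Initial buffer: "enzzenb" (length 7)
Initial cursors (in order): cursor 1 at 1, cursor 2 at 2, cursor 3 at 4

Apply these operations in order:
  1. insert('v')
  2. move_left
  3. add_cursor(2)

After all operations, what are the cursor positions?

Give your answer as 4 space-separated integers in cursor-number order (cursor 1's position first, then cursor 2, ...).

After op 1 (insert('v')): buffer="evnvzzvenb" (len 10), cursors c1@2 c2@4 c3@7, authorship .1.2..3...
After op 2 (move_left): buffer="evnvzzvenb" (len 10), cursors c1@1 c2@3 c3@6, authorship .1.2..3...
After op 3 (add_cursor(2)): buffer="evnvzzvenb" (len 10), cursors c1@1 c4@2 c2@3 c3@6, authorship .1.2..3...

Answer: 1 3 6 2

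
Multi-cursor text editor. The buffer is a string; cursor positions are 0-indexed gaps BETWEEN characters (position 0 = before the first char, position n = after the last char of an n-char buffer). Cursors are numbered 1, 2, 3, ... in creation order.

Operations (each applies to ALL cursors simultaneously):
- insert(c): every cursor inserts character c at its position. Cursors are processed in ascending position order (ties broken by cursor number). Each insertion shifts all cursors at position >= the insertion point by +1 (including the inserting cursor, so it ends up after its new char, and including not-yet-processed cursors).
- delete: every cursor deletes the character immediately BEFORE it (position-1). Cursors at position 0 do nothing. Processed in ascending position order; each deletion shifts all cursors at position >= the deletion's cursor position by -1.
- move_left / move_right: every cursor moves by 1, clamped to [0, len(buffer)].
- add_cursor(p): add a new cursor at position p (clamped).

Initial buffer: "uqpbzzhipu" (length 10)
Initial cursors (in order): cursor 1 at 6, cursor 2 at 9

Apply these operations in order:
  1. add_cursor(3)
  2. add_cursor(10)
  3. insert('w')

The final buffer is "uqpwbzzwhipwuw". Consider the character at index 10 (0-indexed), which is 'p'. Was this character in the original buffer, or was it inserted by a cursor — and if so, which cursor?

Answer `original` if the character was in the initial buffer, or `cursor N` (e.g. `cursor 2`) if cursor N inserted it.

Answer: original

Derivation:
After op 1 (add_cursor(3)): buffer="uqpbzzhipu" (len 10), cursors c3@3 c1@6 c2@9, authorship ..........
After op 2 (add_cursor(10)): buffer="uqpbzzhipu" (len 10), cursors c3@3 c1@6 c2@9 c4@10, authorship ..........
After op 3 (insert('w')): buffer="uqpwbzzwhipwuw" (len 14), cursors c3@4 c1@8 c2@12 c4@14, authorship ...3...1...2.4
Authorship (.=original, N=cursor N): . . . 3 . . . 1 . . . 2 . 4
Index 10: author = original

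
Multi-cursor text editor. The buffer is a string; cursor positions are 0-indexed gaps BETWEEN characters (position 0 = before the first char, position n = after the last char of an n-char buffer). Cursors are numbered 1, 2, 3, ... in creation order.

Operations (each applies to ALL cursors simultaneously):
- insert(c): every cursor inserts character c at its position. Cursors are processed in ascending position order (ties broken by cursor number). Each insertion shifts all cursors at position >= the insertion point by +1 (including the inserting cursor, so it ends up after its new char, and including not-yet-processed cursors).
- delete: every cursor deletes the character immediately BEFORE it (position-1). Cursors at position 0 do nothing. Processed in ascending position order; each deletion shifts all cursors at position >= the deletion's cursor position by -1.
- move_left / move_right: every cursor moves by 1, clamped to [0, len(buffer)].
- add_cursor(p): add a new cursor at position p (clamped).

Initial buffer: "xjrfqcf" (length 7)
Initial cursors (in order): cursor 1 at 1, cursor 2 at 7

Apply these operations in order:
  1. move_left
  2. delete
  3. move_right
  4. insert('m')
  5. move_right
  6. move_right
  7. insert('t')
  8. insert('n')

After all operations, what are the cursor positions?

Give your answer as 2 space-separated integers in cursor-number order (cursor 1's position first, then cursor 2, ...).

Answer: 6 12

Derivation:
After op 1 (move_left): buffer="xjrfqcf" (len 7), cursors c1@0 c2@6, authorship .......
After op 2 (delete): buffer="xjrfqf" (len 6), cursors c1@0 c2@5, authorship ......
After op 3 (move_right): buffer="xjrfqf" (len 6), cursors c1@1 c2@6, authorship ......
After op 4 (insert('m')): buffer="xmjrfqfm" (len 8), cursors c1@2 c2@8, authorship .1.....2
After op 5 (move_right): buffer="xmjrfqfm" (len 8), cursors c1@3 c2@8, authorship .1.....2
After op 6 (move_right): buffer="xmjrfqfm" (len 8), cursors c1@4 c2@8, authorship .1.....2
After op 7 (insert('t')): buffer="xmjrtfqfmt" (len 10), cursors c1@5 c2@10, authorship .1..1...22
After op 8 (insert('n')): buffer="xmjrtnfqfmtn" (len 12), cursors c1@6 c2@12, authorship .1..11...222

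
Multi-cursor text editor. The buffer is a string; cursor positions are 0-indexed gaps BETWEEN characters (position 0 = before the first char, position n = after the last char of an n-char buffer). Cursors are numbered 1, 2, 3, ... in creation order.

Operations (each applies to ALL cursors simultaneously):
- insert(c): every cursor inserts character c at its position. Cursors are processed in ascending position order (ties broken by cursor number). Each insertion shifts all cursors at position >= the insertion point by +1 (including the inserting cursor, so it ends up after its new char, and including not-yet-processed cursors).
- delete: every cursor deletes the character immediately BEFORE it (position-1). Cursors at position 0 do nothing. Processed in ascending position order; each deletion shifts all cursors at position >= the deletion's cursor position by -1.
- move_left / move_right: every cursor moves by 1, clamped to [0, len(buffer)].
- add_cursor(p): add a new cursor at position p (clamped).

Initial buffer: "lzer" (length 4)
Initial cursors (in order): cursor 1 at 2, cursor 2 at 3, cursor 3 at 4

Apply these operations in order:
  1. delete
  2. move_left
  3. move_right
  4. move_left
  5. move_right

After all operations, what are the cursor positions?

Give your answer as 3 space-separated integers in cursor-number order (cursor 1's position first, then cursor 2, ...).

Answer: 1 1 1

Derivation:
After op 1 (delete): buffer="l" (len 1), cursors c1@1 c2@1 c3@1, authorship .
After op 2 (move_left): buffer="l" (len 1), cursors c1@0 c2@0 c3@0, authorship .
After op 3 (move_right): buffer="l" (len 1), cursors c1@1 c2@1 c3@1, authorship .
After op 4 (move_left): buffer="l" (len 1), cursors c1@0 c2@0 c3@0, authorship .
After op 5 (move_right): buffer="l" (len 1), cursors c1@1 c2@1 c3@1, authorship .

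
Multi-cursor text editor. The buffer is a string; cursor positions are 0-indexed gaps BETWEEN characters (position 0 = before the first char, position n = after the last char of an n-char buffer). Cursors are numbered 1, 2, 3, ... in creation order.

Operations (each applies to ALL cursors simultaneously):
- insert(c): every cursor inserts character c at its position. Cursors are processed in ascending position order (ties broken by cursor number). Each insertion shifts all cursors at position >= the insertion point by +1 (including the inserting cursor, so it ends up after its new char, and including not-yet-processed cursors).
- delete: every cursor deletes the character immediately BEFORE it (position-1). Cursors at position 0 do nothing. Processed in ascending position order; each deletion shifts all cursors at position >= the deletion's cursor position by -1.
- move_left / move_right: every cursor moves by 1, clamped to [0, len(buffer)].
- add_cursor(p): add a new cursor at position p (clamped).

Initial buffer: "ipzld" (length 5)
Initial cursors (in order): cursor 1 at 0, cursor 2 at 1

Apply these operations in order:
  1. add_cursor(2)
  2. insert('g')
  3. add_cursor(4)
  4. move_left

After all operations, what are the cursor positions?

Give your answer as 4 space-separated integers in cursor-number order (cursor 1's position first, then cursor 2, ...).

Answer: 0 2 4 3

Derivation:
After op 1 (add_cursor(2)): buffer="ipzld" (len 5), cursors c1@0 c2@1 c3@2, authorship .....
After op 2 (insert('g')): buffer="gigpgzld" (len 8), cursors c1@1 c2@3 c3@5, authorship 1.2.3...
After op 3 (add_cursor(4)): buffer="gigpgzld" (len 8), cursors c1@1 c2@3 c4@4 c3@5, authorship 1.2.3...
After op 4 (move_left): buffer="gigpgzld" (len 8), cursors c1@0 c2@2 c4@3 c3@4, authorship 1.2.3...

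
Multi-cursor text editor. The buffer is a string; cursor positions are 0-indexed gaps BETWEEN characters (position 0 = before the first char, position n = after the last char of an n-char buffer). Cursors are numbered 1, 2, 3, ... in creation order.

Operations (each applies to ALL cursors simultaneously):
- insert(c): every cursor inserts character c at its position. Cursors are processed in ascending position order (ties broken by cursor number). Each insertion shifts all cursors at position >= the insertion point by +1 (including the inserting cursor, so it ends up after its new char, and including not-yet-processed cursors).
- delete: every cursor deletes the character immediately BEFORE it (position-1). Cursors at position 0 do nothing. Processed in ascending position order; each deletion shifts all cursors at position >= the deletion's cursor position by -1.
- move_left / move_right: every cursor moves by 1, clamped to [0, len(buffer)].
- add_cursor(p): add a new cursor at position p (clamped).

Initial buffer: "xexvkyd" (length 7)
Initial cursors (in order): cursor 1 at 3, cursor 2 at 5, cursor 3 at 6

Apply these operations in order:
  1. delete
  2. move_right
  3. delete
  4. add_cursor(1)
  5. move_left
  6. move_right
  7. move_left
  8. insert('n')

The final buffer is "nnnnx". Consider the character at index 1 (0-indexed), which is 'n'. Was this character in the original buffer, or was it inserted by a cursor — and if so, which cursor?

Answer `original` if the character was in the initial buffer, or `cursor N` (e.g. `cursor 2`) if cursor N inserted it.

Answer: cursor 2

Derivation:
After op 1 (delete): buffer="xevd" (len 4), cursors c1@2 c2@3 c3@3, authorship ....
After op 2 (move_right): buffer="xevd" (len 4), cursors c1@3 c2@4 c3@4, authorship ....
After op 3 (delete): buffer="x" (len 1), cursors c1@1 c2@1 c3@1, authorship .
After op 4 (add_cursor(1)): buffer="x" (len 1), cursors c1@1 c2@1 c3@1 c4@1, authorship .
After op 5 (move_left): buffer="x" (len 1), cursors c1@0 c2@0 c3@0 c4@0, authorship .
After op 6 (move_right): buffer="x" (len 1), cursors c1@1 c2@1 c3@1 c4@1, authorship .
After op 7 (move_left): buffer="x" (len 1), cursors c1@0 c2@0 c3@0 c4@0, authorship .
After op 8 (insert('n')): buffer="nnnnx" (len 5), cursors c1@4 c2@4 c3@4 c4@4, authorship 1234.
Authorship (.=original, N=cursor N): 1 2 3 4 .
Index 1: author = 2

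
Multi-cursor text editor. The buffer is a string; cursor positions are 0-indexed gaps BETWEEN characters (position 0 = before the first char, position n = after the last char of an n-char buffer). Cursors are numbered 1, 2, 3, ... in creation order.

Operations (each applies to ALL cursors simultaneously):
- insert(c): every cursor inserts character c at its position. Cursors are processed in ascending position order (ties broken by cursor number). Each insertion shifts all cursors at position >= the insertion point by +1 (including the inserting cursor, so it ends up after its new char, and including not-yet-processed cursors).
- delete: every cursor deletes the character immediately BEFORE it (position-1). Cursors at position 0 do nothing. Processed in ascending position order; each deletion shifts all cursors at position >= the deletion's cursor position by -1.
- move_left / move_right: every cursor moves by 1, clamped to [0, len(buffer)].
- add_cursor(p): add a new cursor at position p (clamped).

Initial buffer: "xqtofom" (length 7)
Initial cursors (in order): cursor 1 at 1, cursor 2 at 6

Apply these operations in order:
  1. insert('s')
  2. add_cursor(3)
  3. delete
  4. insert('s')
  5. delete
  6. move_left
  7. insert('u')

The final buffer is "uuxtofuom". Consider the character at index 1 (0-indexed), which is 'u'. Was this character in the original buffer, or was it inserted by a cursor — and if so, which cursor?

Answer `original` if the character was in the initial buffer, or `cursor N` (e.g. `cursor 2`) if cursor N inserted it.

Answer: cursor 3

Derivation:
After op 1 (insert('s')): buffer="xsqtofosm" (len 9), cursors c1@2 c2@8, authorship .1.....2.
After op 2 (add_cursor(3)): buffer="xsqtofosm" (len 9), cursors c1@2 c3@3 c2@8, authorship .1.....2.
After op 3 (delete): buffer="xtofom" (len 6), cursors c1@1 c3@1 c2@5, authorship ......
After op 4 (insert('s')): buffer="xsstofosm" (len 9), cursors c1@3 c3@3 c2@8, authorship .13....2.
After op 5 (delete): buffer="xtofom" (len 6), cursors c1@1 c3@1 c2@5, authorship ......
After op 6 (move_left): buffer="xtofom" (len 6), cursors c1@0 c3@0 c2@4, authorship ......
After op 7 (insert('u')): buffer="uuxtofuom" (len 9), cursors c1@2 c3@2 c2@7, authorship 13....2..
Authorship (.=original, N=cursor N): 1 3 . . . . 2 . .
Index 1: author = 3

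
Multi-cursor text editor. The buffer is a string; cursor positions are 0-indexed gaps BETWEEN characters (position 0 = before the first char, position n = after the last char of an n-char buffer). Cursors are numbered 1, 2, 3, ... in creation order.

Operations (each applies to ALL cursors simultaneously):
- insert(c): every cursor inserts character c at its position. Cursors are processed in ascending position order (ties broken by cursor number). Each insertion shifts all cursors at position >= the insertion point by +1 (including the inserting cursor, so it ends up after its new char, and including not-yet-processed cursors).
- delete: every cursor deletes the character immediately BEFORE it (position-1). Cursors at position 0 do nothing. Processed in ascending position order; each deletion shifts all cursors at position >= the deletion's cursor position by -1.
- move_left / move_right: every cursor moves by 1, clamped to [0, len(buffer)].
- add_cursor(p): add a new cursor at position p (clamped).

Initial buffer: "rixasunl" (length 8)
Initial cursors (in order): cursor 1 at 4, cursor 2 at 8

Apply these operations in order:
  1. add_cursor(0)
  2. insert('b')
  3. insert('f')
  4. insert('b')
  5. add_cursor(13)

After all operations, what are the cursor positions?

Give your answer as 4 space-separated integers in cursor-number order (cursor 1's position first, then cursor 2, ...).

Answer: 10 17 3 13

Derivation:
After op 1 (add_cursor(0)): buffer="rixasunl" (len 8), cursors c3@0 c1@4 c2@8, authorship ........
After op 2 (insert('b')): buffer="brixabsunlb" (len 11), cursors c3@1 c1@6 c2@11, authorship 3....1....2
After op 3 (insert('f')): buffer="bfrixabfsunlbf" (len 14), cursors c3@2 c1@8 c2@14, authorship 33....11....22
After op 4 (insert('b')): buffer="bfbrixabfbsunlbfb" (len 17), cursors c3@3 c1@10 c2@17, authorship 333....111....222
After op 5 (add_cursor(13)): buffer="bfbrixabfbsunlbfb" (len 17), cursors c3@3 c1@10 c4@13 c2@17, authorship 333....111....222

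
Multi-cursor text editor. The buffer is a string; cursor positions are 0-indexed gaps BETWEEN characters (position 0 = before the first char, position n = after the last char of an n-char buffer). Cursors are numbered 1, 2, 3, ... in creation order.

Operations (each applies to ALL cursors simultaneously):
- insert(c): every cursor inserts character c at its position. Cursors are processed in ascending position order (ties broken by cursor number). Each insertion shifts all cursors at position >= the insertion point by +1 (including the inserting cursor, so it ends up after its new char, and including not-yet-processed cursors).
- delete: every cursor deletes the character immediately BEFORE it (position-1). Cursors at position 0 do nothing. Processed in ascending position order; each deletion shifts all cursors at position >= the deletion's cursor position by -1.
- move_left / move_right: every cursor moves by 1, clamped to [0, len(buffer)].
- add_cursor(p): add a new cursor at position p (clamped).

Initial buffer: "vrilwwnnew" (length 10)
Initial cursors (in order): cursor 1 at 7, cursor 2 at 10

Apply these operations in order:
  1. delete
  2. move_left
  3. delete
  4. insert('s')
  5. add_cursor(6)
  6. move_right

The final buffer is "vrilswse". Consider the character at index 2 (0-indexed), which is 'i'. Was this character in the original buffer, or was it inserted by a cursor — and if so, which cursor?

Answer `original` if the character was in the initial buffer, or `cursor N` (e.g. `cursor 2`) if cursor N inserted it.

After op 1 (delete): buffer="vrilwwne" (len 8), cursors c1@6 c2@8, authorship ........
After op 2 (move_left): buffer="vrilwwne" (len 8), cursors c1@5 c2@7, authorship ........
After op 3 (delete): buffer="vrilwe" (len 6), cursors c1@4 c2@5, authorship ......
After op 4 (insert('s')): buffer="vrilswse" (len 8), cursors c1@5 c2@7, authorship ....1.2.
After op 5 (add_cursor(6)): buffer="vrilswse" (len 8), cursors c1@5 c3@6 c2@7, authorship ....1.2.
After op 6 (move_right): buffer="vrilswse" (len 8), cursors c1@6 c3@7 c2@8, authorship ....1.2.
Authorship (.=original, N=cursor N): . . . . 1 . 2 .
Index 2: author = original

Answer: original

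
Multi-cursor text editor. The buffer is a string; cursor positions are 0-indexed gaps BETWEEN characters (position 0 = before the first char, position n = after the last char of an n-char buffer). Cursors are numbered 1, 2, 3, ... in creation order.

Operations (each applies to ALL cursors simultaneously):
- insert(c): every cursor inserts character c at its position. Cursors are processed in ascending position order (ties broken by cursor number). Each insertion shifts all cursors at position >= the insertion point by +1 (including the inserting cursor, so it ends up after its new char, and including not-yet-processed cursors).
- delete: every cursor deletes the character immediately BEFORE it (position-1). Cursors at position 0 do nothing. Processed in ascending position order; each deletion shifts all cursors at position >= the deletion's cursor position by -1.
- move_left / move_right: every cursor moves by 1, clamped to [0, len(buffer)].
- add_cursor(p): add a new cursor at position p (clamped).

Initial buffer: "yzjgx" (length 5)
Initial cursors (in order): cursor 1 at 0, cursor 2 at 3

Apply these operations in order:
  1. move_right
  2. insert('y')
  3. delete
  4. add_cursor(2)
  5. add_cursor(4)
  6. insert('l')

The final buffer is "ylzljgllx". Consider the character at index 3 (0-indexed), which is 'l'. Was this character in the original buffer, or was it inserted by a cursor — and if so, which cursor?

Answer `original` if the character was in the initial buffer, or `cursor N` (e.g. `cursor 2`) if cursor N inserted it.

Answer: cursor 3

Derivation:
After op 1 (move_right): buffer="yzjgx" (len 5), cursors c1@1 c2@4, authorship .....
After op 2 (insert('y')): buffer="yyzjgyx" (len 7), cursors c1@2 c2@6, authorship .1...2.
After op 3 (delete): buffer="yzjgx" (len 5), cursors c1@1 c2@4, authorship .....
After op 4 (add_cursor(2)): buffer="yzjgx" (len 5), cursors c1@1 c3@2 c2@4, authorship .....
After op 5 (add_cursor(4)): buffer="yzjgx" (len 5), cursors c1@1 c3@2 c2@4 c4@4, authorship .....
After op 6 (insert('l')): buffer="ylzljgllx" (len 9), cursors c1@2 c3@4 c2@8 c4@8, authorship .1.3..24.
Authorship (.=original, N=cursor N): . 1 . 3 . . 2 4 .
Index 3: author = 3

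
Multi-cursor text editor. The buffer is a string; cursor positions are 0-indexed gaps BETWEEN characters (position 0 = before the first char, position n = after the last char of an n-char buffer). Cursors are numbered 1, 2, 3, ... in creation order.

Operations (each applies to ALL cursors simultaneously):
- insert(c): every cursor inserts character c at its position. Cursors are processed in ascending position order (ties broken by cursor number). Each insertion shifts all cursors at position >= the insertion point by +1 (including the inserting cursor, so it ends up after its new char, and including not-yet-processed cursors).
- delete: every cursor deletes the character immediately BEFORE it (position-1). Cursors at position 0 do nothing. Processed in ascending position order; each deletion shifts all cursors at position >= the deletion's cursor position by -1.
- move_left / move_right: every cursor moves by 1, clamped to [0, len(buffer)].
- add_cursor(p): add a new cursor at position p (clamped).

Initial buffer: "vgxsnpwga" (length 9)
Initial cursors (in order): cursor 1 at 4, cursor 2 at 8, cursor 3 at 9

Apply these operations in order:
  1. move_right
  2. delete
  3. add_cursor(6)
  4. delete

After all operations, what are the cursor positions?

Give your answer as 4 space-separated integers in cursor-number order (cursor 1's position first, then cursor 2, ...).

After op 1 (move_right): buffer="vgxsnpwga" (len 9), cursors c1@5 c2@9 c3@9, authorship .........
After op 2 (delete): buffer="vgxspw" (len 6), cursors c1@4 c2@6 c3@6, authorship ......
After op 3 (add_cursor(6)): buffer="vgxspw" (len 6), cursors c1@4 c2@6 c3@6 c4@6, authorship ......
After op 4 (delete): buffer="vg" (len 2), cursors c1@2 c2@2 c3@2 c4@2, authorship ..

Answer: 2 2 2 2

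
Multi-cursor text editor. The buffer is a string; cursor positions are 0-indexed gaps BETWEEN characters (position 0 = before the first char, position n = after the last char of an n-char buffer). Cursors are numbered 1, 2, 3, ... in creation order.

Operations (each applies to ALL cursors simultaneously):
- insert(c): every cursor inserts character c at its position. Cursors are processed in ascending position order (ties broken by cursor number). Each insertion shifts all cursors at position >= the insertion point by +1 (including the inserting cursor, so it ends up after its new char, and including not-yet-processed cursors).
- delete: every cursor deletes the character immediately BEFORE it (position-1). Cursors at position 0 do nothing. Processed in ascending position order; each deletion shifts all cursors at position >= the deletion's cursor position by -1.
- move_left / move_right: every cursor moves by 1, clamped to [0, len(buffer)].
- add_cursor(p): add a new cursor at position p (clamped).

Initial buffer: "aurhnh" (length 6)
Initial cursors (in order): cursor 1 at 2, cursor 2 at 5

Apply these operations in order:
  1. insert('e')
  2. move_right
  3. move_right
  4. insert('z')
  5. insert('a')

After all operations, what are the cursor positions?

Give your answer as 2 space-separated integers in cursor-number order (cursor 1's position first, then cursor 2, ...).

Answer: 7 12

Derivation:
After op 1 (insert('e')): buffer="auerhneh" (len 8), cursors c1@3 c2@7, authorship ..1...2.
After op 2 (move_right): buffer="auerhneh" (len 8), cursors c1@4 c2@8, authorship ..1...2.
After op 3 (move_right): buffer="auerhneh" (len 8), cursors c1@5 c2@8, authorship ..1...2.
After op 4 (insert('z')): buffer="auerhznehz" (len 10), cursors c1@6 c2@10, authorship ..1..1.2.2
After op 5 (insert('a')): buffer="auerhzanehza" (len 12), cursors c1@7 c2@12, authorship ..1..11.2.22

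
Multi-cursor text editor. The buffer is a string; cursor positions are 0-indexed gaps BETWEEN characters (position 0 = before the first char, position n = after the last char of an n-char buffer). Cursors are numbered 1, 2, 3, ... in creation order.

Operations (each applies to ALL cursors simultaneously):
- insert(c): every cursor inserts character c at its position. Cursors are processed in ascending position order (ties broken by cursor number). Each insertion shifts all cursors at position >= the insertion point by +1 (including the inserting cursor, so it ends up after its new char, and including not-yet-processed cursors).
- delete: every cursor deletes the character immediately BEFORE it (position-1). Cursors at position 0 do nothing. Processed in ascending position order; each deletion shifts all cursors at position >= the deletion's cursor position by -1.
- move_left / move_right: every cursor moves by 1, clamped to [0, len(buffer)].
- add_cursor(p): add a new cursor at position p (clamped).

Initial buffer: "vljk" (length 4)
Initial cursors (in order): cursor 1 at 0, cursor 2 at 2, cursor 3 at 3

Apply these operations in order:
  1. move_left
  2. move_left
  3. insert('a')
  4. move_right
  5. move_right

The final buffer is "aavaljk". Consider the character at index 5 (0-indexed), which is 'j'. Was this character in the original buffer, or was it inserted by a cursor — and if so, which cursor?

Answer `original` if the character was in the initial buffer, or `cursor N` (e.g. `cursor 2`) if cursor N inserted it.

Answer: original

Derivation:
After op 1 (move_left): buffer="vljk" (len 4), cursors c1@0 c2@1 c3@2, authorship ....
After op 2 (move_left): buffer="vljk" (len 4), cursors c1@0 c2@0 c3@1, authorship ....
After op 3 (insert('a')): buffer="aavaljk" (len 7), cursors c1@2 c2@2 c3@4, authorship 12.3...
After op 4 (move_right): buffer="aavaljk" (len 7), cursors c1@3 c2@3 c3@5, authorship 12.3...
After op 5 (move_right): buffer="aavaljk" (len 7), cursors c1@4 c2@4 c3@6, authorship 12.3...
Authorship (.=original, N=cursor N): 1 2 . 3 . . .
Index 5: author = original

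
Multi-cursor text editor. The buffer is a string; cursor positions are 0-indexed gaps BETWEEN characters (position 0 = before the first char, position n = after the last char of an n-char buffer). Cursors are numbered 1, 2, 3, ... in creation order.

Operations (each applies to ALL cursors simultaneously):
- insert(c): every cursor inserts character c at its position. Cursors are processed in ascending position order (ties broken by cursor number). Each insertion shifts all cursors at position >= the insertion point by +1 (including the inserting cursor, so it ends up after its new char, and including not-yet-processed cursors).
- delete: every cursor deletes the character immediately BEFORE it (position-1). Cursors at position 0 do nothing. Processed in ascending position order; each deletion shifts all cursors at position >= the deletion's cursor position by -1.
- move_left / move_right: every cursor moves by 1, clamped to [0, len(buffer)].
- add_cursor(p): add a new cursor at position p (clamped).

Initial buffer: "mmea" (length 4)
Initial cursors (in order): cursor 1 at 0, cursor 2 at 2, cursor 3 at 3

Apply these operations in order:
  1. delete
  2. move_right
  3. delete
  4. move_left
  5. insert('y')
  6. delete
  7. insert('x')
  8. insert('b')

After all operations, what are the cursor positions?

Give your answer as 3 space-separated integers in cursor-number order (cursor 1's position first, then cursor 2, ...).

After op 1 (delete): buffer="ma" (len 2), cursors c1@0 c2@1 c3@1, authorship ..
After op 2 (move_right): buffer="ma" (len 2), cursors c1@1 c2@2 c3@2, authorship ..
After op 3 (delete): buffer="" (len 0), cursors c1@0 c2@0 c3@0, authorship 
After op 4 (move_left): buffer="" (len 0), cursors c1@0 c2@0 c3@0, authorship 
After op 5 (insert('y')): buffer="yyy" (len 3), cursors c1@3 c2@3 c3@3, authorship 123
After op 6 (delete): buffer="" (len 0), cursors c1@0 c2@0 c3@0, authorship 
After op 7 (insert('x')): buffer="xxx" (len 3), cursors c1@3 c2@3 c3@3, authorship 123
After op 8 (insert('b')): buffer="xxxbbb" (len 6), cursors c1@6 c2@6 c3@6, authorship 123123

Answer: 6 6 6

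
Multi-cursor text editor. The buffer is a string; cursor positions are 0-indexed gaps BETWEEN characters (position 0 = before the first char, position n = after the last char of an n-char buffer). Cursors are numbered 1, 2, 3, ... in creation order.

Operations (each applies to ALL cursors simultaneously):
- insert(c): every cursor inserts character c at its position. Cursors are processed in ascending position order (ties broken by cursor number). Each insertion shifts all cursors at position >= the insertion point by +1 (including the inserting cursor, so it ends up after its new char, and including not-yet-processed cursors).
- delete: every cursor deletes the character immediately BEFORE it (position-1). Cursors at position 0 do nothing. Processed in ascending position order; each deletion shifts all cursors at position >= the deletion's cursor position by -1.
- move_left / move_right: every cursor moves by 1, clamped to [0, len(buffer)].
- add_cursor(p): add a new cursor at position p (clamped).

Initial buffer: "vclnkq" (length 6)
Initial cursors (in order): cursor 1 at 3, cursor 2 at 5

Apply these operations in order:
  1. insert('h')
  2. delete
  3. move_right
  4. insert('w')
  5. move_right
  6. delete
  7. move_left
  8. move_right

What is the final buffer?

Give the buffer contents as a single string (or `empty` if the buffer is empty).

Answer: vclnwq

Derivation:
After op 1 (insert('h')): buffer="vclhnkhq" (len 8), cursors c1@4 c2@7, authorship ...1..2.
After op 2 (delete): buffer="vclnkq" (len 6), cursors c1@3 c2@5, authorship ......
After op 3 (move_right): buffer="vclnkq" (len 6), cursors c1@4 c2@6, authorship ......
After op 4 (insert('w')): buffer="vclnwkqw" (len 8), cursors c1@5 c2@8, authorship ....1..2
After op 5 (move_right): buffer="vclnwkqw" (len 8), cursors c1@6 c2@8, authorship ....1..2
After op 6 (delete): buffer="vclnwq" (len 6), cursors c1@5 c2@6, authorship ....1.
After op 7 (move_left): buffer="vclnwq" (len 6), cursors c1@4 c2@5, authorship ....1.
After op 8 (move_right): buffer="vclnwq" (len 6), cursors c1@5 c2@6, authorship ....1.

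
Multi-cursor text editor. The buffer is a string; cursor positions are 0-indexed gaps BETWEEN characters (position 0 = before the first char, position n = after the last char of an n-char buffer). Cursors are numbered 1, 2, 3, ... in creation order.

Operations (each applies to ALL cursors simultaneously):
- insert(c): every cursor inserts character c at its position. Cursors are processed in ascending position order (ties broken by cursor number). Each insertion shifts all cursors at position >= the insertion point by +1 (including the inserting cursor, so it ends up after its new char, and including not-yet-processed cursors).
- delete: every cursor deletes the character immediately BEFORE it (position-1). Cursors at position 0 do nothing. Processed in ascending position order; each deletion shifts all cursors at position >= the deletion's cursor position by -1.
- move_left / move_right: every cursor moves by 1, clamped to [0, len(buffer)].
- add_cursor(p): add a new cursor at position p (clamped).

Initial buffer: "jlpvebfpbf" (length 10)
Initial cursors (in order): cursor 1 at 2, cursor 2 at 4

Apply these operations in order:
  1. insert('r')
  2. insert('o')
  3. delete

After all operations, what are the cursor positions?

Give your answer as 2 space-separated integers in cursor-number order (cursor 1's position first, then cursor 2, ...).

After op 1 (insert('r')): buffer="jlrpvrebfpbf" (len 12), cursors c1@3 c2@6, authorship ..1..2......
After op 2 (insert('o')): buffer="jlropvroebfpbf" (len 14), cursors c1@4 c2@8, authorship ..11..22......
After op 3 (delete): buffer="jlrpvrebfpbf" (len 12), cursors c1@3 c2@6, authorship ..1..2......

Answer: 3 6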